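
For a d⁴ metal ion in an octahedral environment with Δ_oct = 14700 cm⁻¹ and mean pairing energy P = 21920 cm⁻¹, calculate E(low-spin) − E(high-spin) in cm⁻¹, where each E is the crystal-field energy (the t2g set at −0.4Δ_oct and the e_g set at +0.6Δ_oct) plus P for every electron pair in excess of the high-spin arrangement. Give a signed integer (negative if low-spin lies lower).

7220

High-spin: t2g^3 e_g^1, CFSE = -0.6Δ_oct = -8820 cm⁻¹.
For low-spin the configuration is t2g^4 e_g^0: orbital energy -1.6 × 14700 = -23520 cm⁻¹, and 1 additional pair relative to high-spin adds 21920 cm⁻¹, giving -1600 cm⁻¹.
The difference is -1600 − (-8820) = 7220 cm⁻¹, so high-spin lies lower.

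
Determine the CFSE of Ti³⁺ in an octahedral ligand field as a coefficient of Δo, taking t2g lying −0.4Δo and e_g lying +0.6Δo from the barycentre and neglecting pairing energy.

-0.4 Δo

Group 4 minus oxidation state +3 gives a d¹ configuration for Ti³⁺.
Configuration: t2g^1 e_g^0.
CFSE = 1(-0.4Δo) + 0(0.6Δo) = -0.4Δo + 0.0Δo = -0.4Δo.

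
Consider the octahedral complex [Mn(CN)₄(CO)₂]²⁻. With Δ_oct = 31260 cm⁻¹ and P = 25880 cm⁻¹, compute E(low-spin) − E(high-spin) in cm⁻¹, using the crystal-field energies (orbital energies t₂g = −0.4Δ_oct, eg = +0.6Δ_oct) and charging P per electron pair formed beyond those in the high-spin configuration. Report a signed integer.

Ligand charges: 4×(-1) from CN⁻ and 2×(+0) from CO sum to -4; with overall charge -2, Mn is +2.
Mn is in group 7, so Mn²⁺ is d⁵ (7 − 2 = 5).
In the high-spin limit (t₂g³ eg²) the orbital term is 0.0Δ_oct = 0 cm⁻¹, with no excess pairing.
Low-spin: t₂g⁵ eg⁰, orbital CFSE = -2.0Δ_oct = -62520 cm⁻¹; plus 2 excess pairs × P = +51760 cm⁻¹; total -10760 cm⁻¹.
Thus E(LS) − E(HS) = -10760 cm⁻¹.

-10760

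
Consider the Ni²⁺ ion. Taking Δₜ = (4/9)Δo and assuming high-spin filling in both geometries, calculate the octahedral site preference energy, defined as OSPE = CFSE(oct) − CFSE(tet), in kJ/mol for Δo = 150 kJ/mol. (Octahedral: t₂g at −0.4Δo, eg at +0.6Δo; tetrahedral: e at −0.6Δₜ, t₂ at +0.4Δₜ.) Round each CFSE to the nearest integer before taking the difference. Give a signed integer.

-127

Group 10 minus oxidation state +2 gives a d⁸ configuration for Ni²⁺.
In an octahedral site d⁸ (HS) is t2g^6 e_g^2, giving CFSE(oct) = -1.2Δo = -180 kJ/mol.
Tetrahedral e^4 t2^4 gives -0.8Δₜ = -0.8 × (4/9) × 150 = -53 kJ/mol.
Subtracting, OSPE = -180 − (-53) = -127 kJ/mol.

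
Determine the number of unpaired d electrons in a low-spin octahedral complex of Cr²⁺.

Cr sits in group 6; removing 2 electrons leaves Cr²⁺ with 6 − 2 = 4 d electrons.
Configuration: t2g^4 e_g^0, giving 2 unpaired electrons.

2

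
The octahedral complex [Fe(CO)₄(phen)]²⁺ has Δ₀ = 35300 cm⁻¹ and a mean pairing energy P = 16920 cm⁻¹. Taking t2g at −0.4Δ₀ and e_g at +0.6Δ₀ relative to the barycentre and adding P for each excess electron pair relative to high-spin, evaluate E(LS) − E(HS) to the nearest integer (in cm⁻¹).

-36760

Ligand charges: 4×(+0) from CO and 1×(+0) from phen sum to +0; with overall charge +2, Fe is +2.
Fe is in group 8, so Fe²⁺ is d⁶ (8 − 2 = 6).
High-spin d⁶ fills as t2g^4 e_g^2 with CFSE 4(−0.4) + 2(+0.6) = -0.4Δ₀ = -14120 cm⁻¹.
Low-spin: t2g^6 e_g^0, orbital CFSE = -2.4Δ₀ = -84720 cm⁻¹; plus 2 excess pairs × P = +33840 cm⁻¹; total -50880 cm⁻¹.
E(LS) − E(HS) = -50880 − (-14120) = -36760 cm⁻¹.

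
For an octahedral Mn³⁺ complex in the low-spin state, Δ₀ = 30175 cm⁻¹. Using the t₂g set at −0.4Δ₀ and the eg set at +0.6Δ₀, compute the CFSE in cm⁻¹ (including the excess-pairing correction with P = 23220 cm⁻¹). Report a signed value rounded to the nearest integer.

-25060

Group 7 minus oxidation state +3 gives a d⁴ configuration for Mn³⁺.
Electron filling gives t₂g⁴ eg⁰.
The orbital stabilization is -1.6Δ₀ = -1.6 × 30175 = -48280 cm⁻¹.
High-spin d⁴ would be t₂g³ eg¹ with 0 pairs; low-spin has 1, so 1 excess pair costs +1P = +23220 cm⁻¹.
Combining: -48280 + 23220 = -25060 cm⁻¹.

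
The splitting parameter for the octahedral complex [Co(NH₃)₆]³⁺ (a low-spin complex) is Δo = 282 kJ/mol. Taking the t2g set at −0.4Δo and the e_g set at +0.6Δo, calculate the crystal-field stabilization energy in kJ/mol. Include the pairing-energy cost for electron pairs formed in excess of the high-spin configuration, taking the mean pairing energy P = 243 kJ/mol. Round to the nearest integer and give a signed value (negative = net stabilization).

-191

NH₃ is neutral, so the +3 overall charge sits on Co: oxidation state +3.
Co³⁺: group 9, so d-count = 9 − 3 = 6.
Electron filling gives t2g^6 e_g^0.
Orbital CFSE = 6(-0.4) + 0(0.6) = -2.4Δo = -2.4 × 282 = -677 kJ/mol.
Relative to high-spin t2g^4 e_g^2 (1 paired), the low-spin configuration has 2 additional pairs, contributing +2 × 243 = +486 kJ/mol.
Combining: -677 + 486 = -191 kJ/mol.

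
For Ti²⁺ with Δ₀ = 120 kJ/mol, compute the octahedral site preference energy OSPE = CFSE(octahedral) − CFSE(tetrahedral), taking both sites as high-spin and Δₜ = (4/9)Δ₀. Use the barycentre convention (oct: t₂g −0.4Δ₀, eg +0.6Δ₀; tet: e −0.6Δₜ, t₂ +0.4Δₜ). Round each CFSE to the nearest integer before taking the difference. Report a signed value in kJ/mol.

Ti²⁺: group 4, so d-count = 4 − 2 = 2.
Octahedral (high-spin): t₂g² eg⁰, CFSE = 2(−0.4) + 0(+0.6) = -0.8Δ₀ = -0.8 × 120 = -96 kJ/mol.
Tetrahedral e² t₂⁰ gives -1.2Δₜ = -1.2 × (4/9) × 120 = -64 kJ/mol.
Subtracting, OSPE = -96 − (-64) = -32 kJ/mol.

-32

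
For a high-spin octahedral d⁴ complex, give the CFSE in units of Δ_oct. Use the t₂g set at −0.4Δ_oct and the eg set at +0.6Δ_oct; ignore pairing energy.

Configuration: t₂g³ eg¹.
CFSE = 3(-0.4Δ_oct) + 1(0.6Δ_oct) = -1.2Δ_oct + 0.6Δ_oct = -0.6Δ_oct.

-0.6 Δ_oct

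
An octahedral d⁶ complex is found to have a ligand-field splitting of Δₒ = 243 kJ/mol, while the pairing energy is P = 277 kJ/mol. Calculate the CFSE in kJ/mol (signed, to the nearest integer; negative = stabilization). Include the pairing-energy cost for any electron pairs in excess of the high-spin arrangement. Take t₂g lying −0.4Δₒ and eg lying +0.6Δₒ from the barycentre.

Δₒ < P, so pairing is avoided: the ground state is high-spin.
Configuration: t₂g⁴ eg².
Orbital CFSE = -0.4Δₒ = -0.4 × 243 = -97 kJ/mol.
High-spin has no excess pairs, so no pairing correction applies.

-97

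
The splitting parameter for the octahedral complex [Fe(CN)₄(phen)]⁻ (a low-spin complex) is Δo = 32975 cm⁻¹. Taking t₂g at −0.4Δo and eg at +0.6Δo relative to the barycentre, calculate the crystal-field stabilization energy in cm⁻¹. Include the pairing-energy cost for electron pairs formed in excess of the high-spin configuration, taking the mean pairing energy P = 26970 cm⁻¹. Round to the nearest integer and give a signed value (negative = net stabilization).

Ligand charges: 4×(-1) from CN⁻ and 1×(+0) from phen sum to -4; with overall charge -1, Fe is +3.
Group 8 minus oxidation state +3 gives a d⁵ configuration for Fe³⁺.
Electron filling gives t₂g⁵ eg⁰.
CFSE(orbital) = 5×(-0.4Δo) + 0×(0.6Δo) = -2.0Δo; with Δo = 32975 cm⁻¹ that is -65950 cm⁻¹.
Relative to high-spin t₂g³ eg² (0 paired), the low-spin configuration has 2 additional pairs, contributing +2 × 26970 = +53940 cm⁻¹.
Overall CFSE = -65950 + 53940 = -12010 cm⁻¹.

-12010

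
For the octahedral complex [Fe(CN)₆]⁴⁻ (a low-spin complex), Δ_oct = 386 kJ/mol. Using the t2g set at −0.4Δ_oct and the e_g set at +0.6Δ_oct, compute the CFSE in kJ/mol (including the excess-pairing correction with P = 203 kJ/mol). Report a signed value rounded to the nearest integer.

-520

Each CN⁻ contributes -1; 6 × (-1) = -6. With overall charge -4, Fe is in the +2 oxidation state.
Group 8 minus oxidation state +2 gives a d⁶ configuration for Fe²⁺.
Electron filling gives t2g^6 e_g^0.
Orbital CFSE = 6(-0.4) + 0(0.6) = -2.4Δ_oct = -2.4 × 386 = -926 kJ/mol.
Pairing penalty: 3 pairs vs 1 in the high-spin reference → 2 extra × P = 406 kJ/mol.
Net CFSE = -926 + 406 = -520 kJ/mol.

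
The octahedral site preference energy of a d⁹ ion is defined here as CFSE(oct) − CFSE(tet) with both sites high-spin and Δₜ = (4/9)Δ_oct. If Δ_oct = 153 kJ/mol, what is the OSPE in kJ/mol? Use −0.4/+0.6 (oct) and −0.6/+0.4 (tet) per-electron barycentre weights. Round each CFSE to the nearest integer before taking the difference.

Octahedral high-spin t2g^6 e_g^3: CFSE = -0.6 × 153 = -92 kJ/mol.
Tetrahedral e^4 t2^5 gives -0.4Δₜ = -0.4 × (4/9) × 153 = -27 kJ/mol.
OSPE = -92 − (-27) = -65 kJ/mol.

-65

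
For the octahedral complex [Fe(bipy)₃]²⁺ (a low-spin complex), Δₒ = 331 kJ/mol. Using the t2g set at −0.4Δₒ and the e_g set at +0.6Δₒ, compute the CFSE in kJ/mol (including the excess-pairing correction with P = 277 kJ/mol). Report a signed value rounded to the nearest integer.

bipy is neutral, so the +2 overall charge sits on Fe: oxidation state +2.
Fe²⁺: group 8, so d-count = 8 − 2 = 6.
The d⁶ electrons fill as t2g^6 e_g^0.
CFSE(orbital) = 6×(-0.4Δₒ) + 0×(0.6Δₒ) = -2.4Δₒ; with Δₒ = 331 kJ/mol that is -794 kJ/mol.
High-spin d⁶ would be t2g^4 e_g^2 with 1 pair; low-spin has 3, so 2 excess pairs cost +2P = +554 kJ/mol.
Overall CFSE = -794 + 554 = -240 kJ/mol.

-240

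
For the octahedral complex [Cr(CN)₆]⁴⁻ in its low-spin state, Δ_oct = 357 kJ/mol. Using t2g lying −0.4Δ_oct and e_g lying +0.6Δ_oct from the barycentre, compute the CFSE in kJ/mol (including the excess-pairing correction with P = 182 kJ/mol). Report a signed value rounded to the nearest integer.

Each CN⁻ contributes -1; 6 × (-1) = -6. With overall charge -4, Cr is in the +2 oxidation state.
Cr²⁺: group 6, so d-count = 6 − 2 = 4.
The d⁴ electrons fill as t2g^4 e_g^0.
Orbital CFSE = 4(-0.4) + 0(0.6) = -1.6Δ_oct = -1.6 × 357 = -571 kJ/mol.
Pairing penalty: 1 pair vs 0 in the high-spin reference → 1 extra × P = 182 kJ/mol.
Overall CFSE = -571 + 182 = -389 kJ/mol.

-389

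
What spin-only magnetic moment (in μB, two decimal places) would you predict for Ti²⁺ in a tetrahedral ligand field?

2.83 μB

Group 4 minus oxidation state +2 gives a d² configuration for Ti²⁺.
Tetrahedral splitting is small, so the complex is high-spin.
Configuration: e^2 t2^0 → 2 unpaired electrons.
μ(spin-only) = √[2(2+2)] = √8 ≈ 2.83 μB.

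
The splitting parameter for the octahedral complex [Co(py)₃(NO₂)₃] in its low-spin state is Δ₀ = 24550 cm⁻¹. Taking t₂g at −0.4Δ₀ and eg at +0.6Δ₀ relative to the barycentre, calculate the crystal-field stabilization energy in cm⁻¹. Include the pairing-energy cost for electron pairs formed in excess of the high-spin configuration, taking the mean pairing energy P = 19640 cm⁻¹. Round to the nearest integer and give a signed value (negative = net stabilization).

Ligand charges: 3×(+0) from py and 3×(-1) from NO₂⁻ sum to -3; with overall charge +0, Co is +3.
Co³⁺: group 9, so d-count = 9 − 3 = 6.
The d⁶ electrons fill as t₂g⁶ eg⁰.
Orbital CFSE = 6(-0.4) + 0(0.6) = -2.4Δ₀ = -2.4 × 24550 = -58920 cm⁻¹.
High-spin d⁶ would be t₂g⁴ eg² with 1 pair; low-spin has 3, so 2 excess pairs cost +2P = +39280 cm⁻¹.
Overall CFSE = -58920 + 39280 = -19640 cm⁻¹.

-19640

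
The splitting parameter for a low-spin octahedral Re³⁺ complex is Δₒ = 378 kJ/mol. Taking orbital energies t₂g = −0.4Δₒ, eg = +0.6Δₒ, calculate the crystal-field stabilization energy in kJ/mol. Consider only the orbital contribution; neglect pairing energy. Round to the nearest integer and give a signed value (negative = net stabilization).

-605

Re is in group 7, so Re³⁺ is d⁴ (7 − 3 = 4).
The d⁴ electrons fill as t₂g⁴ eg⁰.
CFSE(orbital) = 4×(-0.4Δₒ) + 0×(0.6Δₒ) = -1.6Δₒ; with Δₒ = 378 kJ/mol that is -605 kJ/mol.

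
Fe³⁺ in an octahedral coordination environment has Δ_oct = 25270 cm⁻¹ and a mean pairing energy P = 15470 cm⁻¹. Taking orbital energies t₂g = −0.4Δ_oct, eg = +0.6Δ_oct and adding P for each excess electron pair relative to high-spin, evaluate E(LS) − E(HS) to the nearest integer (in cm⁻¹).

Fe is in group 8, so Fe³⁺ is d⁵ (8 − 3 = 5).
In the high-spin limit (t₂g³ eg²) the orbital term is 0.0Δ_oct = 0 cm⁻¹, with no excess pairing.
For low-spin the configuration is t₂g⁵ eg⁰: orbital energy -2.0 × 25270 = -50540 cm⁻¹, and 2 additional pairs relative to high-spin add 30940 cm⁻¹, giving -19600 cm⁻¹.
The difference is -19600 − (0) = -19600 cm⁻¹, so low-spin lies lower.

-19600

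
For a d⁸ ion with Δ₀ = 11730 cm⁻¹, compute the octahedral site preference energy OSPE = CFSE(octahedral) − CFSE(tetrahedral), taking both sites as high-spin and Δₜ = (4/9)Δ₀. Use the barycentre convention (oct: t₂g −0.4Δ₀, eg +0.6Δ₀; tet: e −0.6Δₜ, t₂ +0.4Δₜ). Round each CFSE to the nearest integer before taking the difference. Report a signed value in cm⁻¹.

-9905

Octahedral (high-spin): t2g^6 e_g^2, CFSE = 6(−0.4) + 2(+0.6) = -1.2Δ₀ = -1.2 × 11730 = -14076 cm⁻¹.
In a tetrahedral site the filling is e^4 t2^4: CFSE(tet) = -0.8Δₜ = -0.8 × (4/9)(11730) = -4171 cm⁻¹.
OSPE = CFSE(oct) − CFSE(tet) = -14076 − (-4171) = -9905 cm⁻¹.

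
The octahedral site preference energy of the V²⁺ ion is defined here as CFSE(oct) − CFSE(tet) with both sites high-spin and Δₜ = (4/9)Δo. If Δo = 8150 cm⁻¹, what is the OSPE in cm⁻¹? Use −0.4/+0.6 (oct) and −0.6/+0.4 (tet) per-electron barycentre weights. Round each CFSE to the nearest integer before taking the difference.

Group 5 minus oxidation state +2 gives a d³ configuration for V²⁺.
In an octahedral site d³ (HS) is t2g^3 e_g^0, giving CFSE(oct) = -1.2Δo = -9780 cm⁻¹.
Tetrahedral e^2 t2^1 gives -0.8Δₜ = -0.8 × (4/9) × 8150 = -2898 cm⁻¹.
OSPE = CFSE(oct) − CFSE(tet) = -9780 − (-2898) = -6882 cm⁻¹.

-6882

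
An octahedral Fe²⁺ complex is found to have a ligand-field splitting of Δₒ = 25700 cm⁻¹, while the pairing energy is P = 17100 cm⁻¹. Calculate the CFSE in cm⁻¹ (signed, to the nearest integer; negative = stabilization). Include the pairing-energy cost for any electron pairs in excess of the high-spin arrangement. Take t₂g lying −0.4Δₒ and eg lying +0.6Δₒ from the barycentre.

Group 8 minus oxidation state +2 gives a d⁶ configuration for Fe²⁺.
Δₒ > P, so pairing is preferred: the ground state is low-spin.
Configuration: t₂g⁶ eg⁰.
Orbital CFSE = -2.4Δₒ = -2.4 × 25700 = -61680 cm⁻¹.
Excess pairs vs high-spin: 3 − 1 = 2; pairing cost = +34200 cm⁻¹.
Net CFSE = -61680 + 34200 = -27480 cm⁻¹.

-27480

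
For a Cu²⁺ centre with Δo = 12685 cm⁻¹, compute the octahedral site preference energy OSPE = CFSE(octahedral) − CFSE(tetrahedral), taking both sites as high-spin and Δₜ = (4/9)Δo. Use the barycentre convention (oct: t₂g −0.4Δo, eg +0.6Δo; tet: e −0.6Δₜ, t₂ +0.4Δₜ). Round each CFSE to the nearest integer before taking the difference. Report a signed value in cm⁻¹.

Cu is in group 11, so Cu²⁺ is d⁹ (11 − 2 = 9).
In an octahedral site d⁹ (HS) is t₂g⁶ eg³, giving CFSE(oct) = -0.6Δo = -7611 cm⁻¹.
Tetrahedral e⁴ t₂⁵ gives -0.4Δₜ = -0.4 × (4/9) × 12685 = -2255 cm⁻¹.
OSPE = CFSE(oct) − CFSE(tet) = -7611 − (-2255) = -5356 cm⁻¹.

-5356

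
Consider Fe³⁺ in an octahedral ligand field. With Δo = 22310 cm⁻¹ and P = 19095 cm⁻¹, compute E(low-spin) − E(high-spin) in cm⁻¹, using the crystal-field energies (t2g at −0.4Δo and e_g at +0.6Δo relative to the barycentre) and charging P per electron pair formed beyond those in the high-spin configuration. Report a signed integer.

-6430

Fe³⁺: group 8, so d-count = 8 − 3 = 5.
In the high-spin limit (t2g^3 e_g^2) the orbital term is 0.0Δo = 0 cm⁻¹, with no excess pairing.
Low-spin t2g^5 e_g^0 gives -2.0Δo = -44620 cm⁻¹, but forming 2 extra pairs costs 2P = 38190 cm⁻¹, so E(LS) = -44620 + 38190 = -6430 cm⁻¹.
Thus E(LS) − E(HS) = -6430 cm⁻¹.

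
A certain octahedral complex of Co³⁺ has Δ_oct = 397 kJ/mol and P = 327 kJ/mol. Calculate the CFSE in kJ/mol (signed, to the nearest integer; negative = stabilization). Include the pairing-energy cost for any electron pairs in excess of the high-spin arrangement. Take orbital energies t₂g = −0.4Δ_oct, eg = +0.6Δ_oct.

Co sits in group 9; removing 3 electrons leaves Co³⁺ with 9 − 3 = 6 d electrons.
With Δ_oct > P the complex is low-spin.
That gives t₂g⁶ eg⁰.
Orbital CFSE = -2.4Δ_oct = -2.4 × 397 = -953 kJ/mol.
Excess pairs vs high-spin: 3 − 1 = 2; pairing cost = +654 kJ/mol.
Net CFSE = -953 + 654 = -299 kJ/mol.

-299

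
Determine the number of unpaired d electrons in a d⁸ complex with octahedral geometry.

2

For octahedral d⁸ the high- and low-spin configurations coincide.
Configuration: t₂g⁶ eg², giving 2 unpaired electrons.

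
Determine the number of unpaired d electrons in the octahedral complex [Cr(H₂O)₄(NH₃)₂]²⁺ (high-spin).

Ligand charges: 4×(+0) from H₂O and 2×(+0) from NH₃ sum to +0; with overall charge +2, Cr is +2.
Group 6 minus oxidation state +2 gives a d⁴ configuration for Cr²⁺.
Configuration: t₂g³ eg¹, giving 4 unpaired electrons.

4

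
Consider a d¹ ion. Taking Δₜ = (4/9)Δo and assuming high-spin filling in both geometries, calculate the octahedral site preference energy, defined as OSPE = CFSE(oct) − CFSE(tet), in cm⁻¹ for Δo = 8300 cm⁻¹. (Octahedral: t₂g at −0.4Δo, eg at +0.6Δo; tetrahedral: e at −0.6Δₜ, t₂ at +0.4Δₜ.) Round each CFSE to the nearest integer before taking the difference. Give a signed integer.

-1107

In an octahedral site d¹ (HS) is t2g^1 e_g^0, giving CFSE(oct) = -0.4Δo = -3320 cm⁻¹.
Tetrahedral: e^1 t2^0, CFSE = 1(−0.6) + 0(+0.4) = -0.6Δₜ = -0.6 × (4/9) × 8300 = -2213 cm⁻¹.
OSPE = CFSE(oct) − CFSE(tet) = -3320 − (-2213) = -1107 cm⁻¹.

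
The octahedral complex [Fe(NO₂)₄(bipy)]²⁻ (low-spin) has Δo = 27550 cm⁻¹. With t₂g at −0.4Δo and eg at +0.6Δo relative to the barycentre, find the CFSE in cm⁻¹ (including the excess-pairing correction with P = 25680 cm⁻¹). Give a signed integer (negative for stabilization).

Ligand charges: 4×(-1) from NO₂⁻ and 1×(+0) from bipy sum to -4; with overall charge -2, Fe is +2.
Fe is in group 8, so Fe²⁺ is d⁶ (8 − 2 = 6).
The d⁶ electrons fill as t₂g⁶ eg⁰.
The orbital stabilization is -2.4Δo = -2.4 × 27550 = -66120 cm⁻¹.
Relative to high-spin t₂g⁴ eg² (1 paired), the low-spin configuration has 2 additional pairs, contributing +2 × 25680 = +51360 cm⁻¹.
Combining: -66120 + 51360 = -14760 cm⁻¹.

-14760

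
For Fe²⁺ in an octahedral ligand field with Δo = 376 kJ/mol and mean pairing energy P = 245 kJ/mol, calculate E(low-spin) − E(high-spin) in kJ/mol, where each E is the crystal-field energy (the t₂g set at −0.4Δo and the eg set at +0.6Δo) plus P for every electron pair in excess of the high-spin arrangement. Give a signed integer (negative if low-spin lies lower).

Group 8 minus oxidation state +2 gives a d⁶ configuration for Fe²⁺.
High-spin d⁶ fills as t₂g⁴ eg² with CFSE 4(−0.4) + 2(+0.6) = -0.4Δo = -150 kJ/mol.
Low-spin: t₂g⁶ eg⁰, orbital CFSE = -2.4Δo = -902 kJ/mol; plus 2 excess pairs × P = +490 kJ/mol; total -412 kJ/mol.
The difference is -412 − (-150) = -262 kJ/mol, so low-spin lies lower.

-262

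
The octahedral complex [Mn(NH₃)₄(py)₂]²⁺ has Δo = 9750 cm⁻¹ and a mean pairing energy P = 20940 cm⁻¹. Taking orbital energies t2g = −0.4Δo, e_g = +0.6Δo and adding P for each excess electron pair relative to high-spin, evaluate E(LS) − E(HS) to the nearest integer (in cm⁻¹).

22380

Ligand charges: 4×(+0) from NH₃ and 2×(+0) from py sum to +0; with overall charge +2, Mn is +2.
Group 7 minus oxidation state +2 gives a d⁵ configuration for Mn²⁺.
In the high-spin limit (t2g^3 e_g^2) the orbital term is 0.0Δo = 0 cm⁻¹, with no excess pairing.
For low-spin the configuration is t2g^5 e_g^0: orbital energy -2.0 × 9750 = -19500 cm⁻¹, and 2 additional pairs relative to high-spin add 41880 cm⁻¹, giving 22380 cm⁻¹.
E(LS) − E(HS) = 22380 − (0) = 22380 cm⁻¹.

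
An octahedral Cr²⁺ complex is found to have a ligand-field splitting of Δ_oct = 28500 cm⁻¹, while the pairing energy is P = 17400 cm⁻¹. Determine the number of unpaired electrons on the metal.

2

Cr is in group 6, so Cr²⁺ is d⁴ (6 − 2 = 4).
Here Δ_oct > P (28500 > 17400), so the low-spin state is favoured.
Configuration: t₂g⁴ eg⁰.
Unpaired electrons: 2.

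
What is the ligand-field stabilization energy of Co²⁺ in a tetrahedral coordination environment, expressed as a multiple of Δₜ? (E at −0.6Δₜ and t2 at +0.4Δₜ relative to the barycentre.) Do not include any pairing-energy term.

-1.2 Δₜ

Group 9 minus oxidation state +2 gives a d⁷ configuration for Co²⁺.
Tetrahedral fields are weak (Δₜ ≈ 4/9 Δₒ), so electrons fill high-spin.
Configuration: e^4 t2^3.
CFSE = 4(-0.6Δₜ) + 3(0.4Δₜ) = -2.4Δₜ + 1.2Δₜ = -1.2Δₜ.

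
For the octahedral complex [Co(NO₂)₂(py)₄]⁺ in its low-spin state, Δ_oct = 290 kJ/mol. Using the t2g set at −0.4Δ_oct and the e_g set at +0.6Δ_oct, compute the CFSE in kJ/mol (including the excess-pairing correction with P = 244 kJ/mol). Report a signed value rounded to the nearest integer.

-208

Ligand charges: 2×(-1) from NO₂⁻ and 4×(+0) from py sum to -2; with overall charge +1, Co is +3.
Co sits in group 9; removing 3 electrons leaves Co³⁺ with 9 − 3 = 6 d electrons.
The d⁶ electrons fill as t2g^6 e_g^0.
Orbital CFSE = 6(-0.4) + 0(0.6) = -2.4Δ_oct = -2.4 × 290 = -696 kJ/mol.
High-spin d⁶ would be t2g^4 e_g^2 with 1 pair; low-spin has 3, so 2 excess pairs cost +2P = +488 kJ/mol.
Overall CFSE = -696 + 488 = -208 kJ/mol.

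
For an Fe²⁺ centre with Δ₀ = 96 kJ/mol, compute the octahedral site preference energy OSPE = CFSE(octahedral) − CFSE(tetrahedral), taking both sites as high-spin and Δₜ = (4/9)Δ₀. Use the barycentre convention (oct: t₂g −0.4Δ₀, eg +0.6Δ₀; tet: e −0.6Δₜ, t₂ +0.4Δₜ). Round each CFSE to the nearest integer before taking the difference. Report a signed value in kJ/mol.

-12

Group 8 minus oxidation state +2 gives a d⁶ configuration for Fe²⁺.
Octahedral (high-spin): t₂g⁴ eg², CFSE = 4(−0.4) + 2(+0.6) = -0.4Δ₀ = -0.4 × 96 = -38 kJ/mol.
Tetrahedral e³ t₂³ gives -0.6Δₜ = -0.6 × (4/9) × 96 = -26 kJ/mol.
Subtracting, OSPE = -38 − (-26) = -12 kJ/mol.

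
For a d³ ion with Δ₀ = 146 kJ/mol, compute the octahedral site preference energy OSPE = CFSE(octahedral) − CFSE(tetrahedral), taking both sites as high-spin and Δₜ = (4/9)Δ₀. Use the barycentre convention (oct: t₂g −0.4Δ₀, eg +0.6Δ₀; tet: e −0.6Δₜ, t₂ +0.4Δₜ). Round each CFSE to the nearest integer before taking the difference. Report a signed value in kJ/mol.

-123

Octahedral (high-spin): t₂g³ eg⁰, CFSE = 3(−0.4) + 0(+0.6) = -1.2Δ₀ = -1.2 × 146 = -175 kJ/mol.
Tetrahedral e² t₂¹ gives -0.8Δₜ = -0.8 × (4/9) × 146 = -52 kJ/mol.
OSPE = -175 − (-52) = -123 kJ/mol.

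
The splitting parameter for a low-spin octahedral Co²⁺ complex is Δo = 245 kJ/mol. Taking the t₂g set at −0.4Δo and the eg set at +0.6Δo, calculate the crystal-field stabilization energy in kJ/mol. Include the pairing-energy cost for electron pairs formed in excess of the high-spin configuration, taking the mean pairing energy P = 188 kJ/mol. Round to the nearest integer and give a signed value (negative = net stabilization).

Co is in group 9, so Co²⁺ is d⁷ (9 − 2 = 7).
The d⁷ electrons fill as t₂g⁶ eg¹.
The orbital stabilization is -1.8Δo = -1.8 × 245 = -441 kJ/mol.
Relative to high-spin t₂g⁵ eg² (2 paired), the low-spin configuration has 1 additional pair, contributing +1 × 188 = +188 kJ/mol.
Net CFSE = -441 + 188 = -253 kJ/mol.

-253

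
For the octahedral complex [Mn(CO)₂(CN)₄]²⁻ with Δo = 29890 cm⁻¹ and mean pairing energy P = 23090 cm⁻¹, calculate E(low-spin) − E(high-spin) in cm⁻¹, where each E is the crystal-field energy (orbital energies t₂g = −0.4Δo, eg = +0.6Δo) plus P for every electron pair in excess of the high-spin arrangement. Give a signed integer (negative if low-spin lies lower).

-13600

Ligand charges: 2×(+0) from CO and 4×(-1) from CN⁻ sum to -4; with overall charge -2, Mn is +2.
Mn is in group 7, so Mn²⁺ is d⁵ (7 − 2 = 5).
In the high-spin limit (t₂g³ eg²) the orbital term is 0.0Δo = 0 cm⁻¹, with no excess pairing.
Low-spin: t₂g⁵ eg⁰, orbital CFSE = -2.0Δo = -59780 cm⁻¹; plus 2 excess pairs × P = +46180 cm⁻¹; total -13600 cm⁻¹.
Thus E(LS) − E(HS) = -13600 cm⁻¹.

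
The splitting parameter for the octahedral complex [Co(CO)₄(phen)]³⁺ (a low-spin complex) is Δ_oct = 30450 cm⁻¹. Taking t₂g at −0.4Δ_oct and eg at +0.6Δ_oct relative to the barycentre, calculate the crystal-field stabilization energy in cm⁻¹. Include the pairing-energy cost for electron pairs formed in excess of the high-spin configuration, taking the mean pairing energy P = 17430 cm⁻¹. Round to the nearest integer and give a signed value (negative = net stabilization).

Ligand charges: 4×(+0) from CO and 1×(+0) from phen sum to +0; with overall charge +3, Co is +3.
Co³⁺: group 9, so d-count = 9 − 3 = 6.
Electron filling gives t₂g⁶ eg⁰.
The orbital stabilization is -2.4Δ_oct = -2.4 × 30450 = -73080 cm⁻¹.
Relative to high-spin t₂g⁴ eg² (1 paired), the low-spin configuration has 2 additional pairs, contributing +2 × 17430 = +34860 cm⁻¹.
Net CFSE = -73080 + 34860 = -38220 cm⁻¹.

-38220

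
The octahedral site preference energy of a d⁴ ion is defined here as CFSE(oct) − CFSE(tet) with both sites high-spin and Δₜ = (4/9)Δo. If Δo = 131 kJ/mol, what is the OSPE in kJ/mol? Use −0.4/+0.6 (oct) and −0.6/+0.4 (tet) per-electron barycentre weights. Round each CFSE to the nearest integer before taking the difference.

Octahedral (high-spin): t₂g³ eg¹, CFSE = 3(−0.4) + 1(+0.6) = -0.6Δo = -0.6 × 131 = -79 kJ/mol.
Tetrahedral: e² t₂², CFSE = 2(−0.6) + 2(+0.4) = -0.4Δₜ = -0.4 × (4/9) × 131 = -23 kJ/mol.
Subtracting, OSPE = -79 − (-23) = -56 kJ/mol.

-56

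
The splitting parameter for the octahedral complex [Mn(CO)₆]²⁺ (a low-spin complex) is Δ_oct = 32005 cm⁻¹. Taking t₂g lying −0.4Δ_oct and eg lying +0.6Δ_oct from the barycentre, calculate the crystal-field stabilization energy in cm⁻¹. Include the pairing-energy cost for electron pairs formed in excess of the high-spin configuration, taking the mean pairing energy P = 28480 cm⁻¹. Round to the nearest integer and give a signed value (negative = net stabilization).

-7050

CO is neutral, so the +2 overall charge sits on Mn: oxidation state +2.
Mn sits in group 7; removing 2 electrons leaves Mn²⁺ with 7 − 2 = 5 d electrons.
The d⁵ electrons fill as t₂g⁵ eg⁰.
The orbital stabilization is -2.0Δ_oct = -2.0 × 32005 = -64010 cm⁻¹.
High-spin d⁵ would be t₂g³ eg² with 0 pairs; low-spin has 2, so 2 excess pairs cost +2P = +56960 cm⁻¹.
Combining: -64010 + 56960 = -7050 cm⁻¹.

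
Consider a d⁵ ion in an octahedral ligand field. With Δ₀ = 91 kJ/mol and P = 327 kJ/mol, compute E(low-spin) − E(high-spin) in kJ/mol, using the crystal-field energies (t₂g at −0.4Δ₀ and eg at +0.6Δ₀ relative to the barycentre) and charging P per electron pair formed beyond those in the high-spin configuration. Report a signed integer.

High-spin: t₂g³ eg², CFSE = 0.0Δ₀ = 0 kJ/mol.
Low-spin: t₂g⁵ eg⁰, orbital CFSE = -2.0Δ₀ = -182 kJ/mol; plus 2 excess pairs × P = +654 kJ/mol; total 472 kJ/mol.
E(LS) − E(HS) = 472 − (0) = 472 kJ/mol.

472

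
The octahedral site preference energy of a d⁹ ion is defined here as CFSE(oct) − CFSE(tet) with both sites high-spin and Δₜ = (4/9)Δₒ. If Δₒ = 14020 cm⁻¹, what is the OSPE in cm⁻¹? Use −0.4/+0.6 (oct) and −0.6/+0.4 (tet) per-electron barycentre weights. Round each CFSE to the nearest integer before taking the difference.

-5920

Octahedral high-spin t₂g⁶ eg³: CFSE = -0.6 × 14020 = -8412 cm⁻¹.
Tetrahedral e⁴ t₂⁵ gives -0.4Δₜ = -0.4 × (4/9) × 14020 = -2492 cm⁻¹.
OSPE = -8412 − (-2492) = -5920 cm⁻¹.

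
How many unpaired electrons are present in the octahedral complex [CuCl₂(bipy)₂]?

Ligand charges: 2×(-1) from Cl⁻ and 2×(+0) from bipy sum to -2; with overall charge +0, Cu is +2.
Group 11 minus oxidation state +2 gives a d⁹ configuration for Cu²⁺.
Configuration: t2g^6 e_g^3, giving 1 unpaired electron.

1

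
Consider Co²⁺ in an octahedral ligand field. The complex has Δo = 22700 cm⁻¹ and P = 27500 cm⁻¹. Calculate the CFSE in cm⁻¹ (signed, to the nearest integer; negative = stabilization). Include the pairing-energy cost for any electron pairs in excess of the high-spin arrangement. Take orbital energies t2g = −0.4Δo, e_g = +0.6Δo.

Co is in group 9, so Co²⁺ is d⁷ (9 − 2 = 7).
Since Δo = 22700 cm⁻¹ < P = 27500 cm⁻¹, the complex adopts the high-spin configuration.
Configuration: t2g^5 e_g^2.
Orbital CFSE = -0.8Δo = -0.8 × 22700 = -18160 cm⁻¹.
High-spin has no excess pairs, so no pairing correction applies.

-18160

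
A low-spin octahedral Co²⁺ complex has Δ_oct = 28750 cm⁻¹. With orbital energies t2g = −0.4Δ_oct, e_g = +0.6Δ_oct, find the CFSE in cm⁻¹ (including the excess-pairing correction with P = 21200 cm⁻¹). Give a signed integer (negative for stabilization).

-30550

Group 9 minus oxidation state +2 gives a d⁷ configuration for Co²⁺.
Electron filling gives t2g^6 e_g^1.
The orbital stabilization is -1.8Δ_oct = -1.8 × 28750 = -51750 cm⁻¹.
Relative to high-spin t2g^5 e_g^2 (2 paired), the low-spin configuration has 1 additional pair, contributing +1 × 21200 = +21200 cm⁻¹.
Net CFSE = -51750 + 21200 = -30550 cm⁻¹.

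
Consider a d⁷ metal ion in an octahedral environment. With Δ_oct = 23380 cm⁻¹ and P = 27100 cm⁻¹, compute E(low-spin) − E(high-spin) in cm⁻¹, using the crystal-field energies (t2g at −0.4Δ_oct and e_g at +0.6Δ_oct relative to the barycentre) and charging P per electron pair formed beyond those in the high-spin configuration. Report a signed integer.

High-spin: t2g^5 e_g^2, CFSE = -0.8Δ_oct = -18704 cm⁻¹.
For low-spin the configuration is t2g^6 e_g^1: orbital energy -1.8 × 23380 = -42084 cm⁻¹, and 1 additional pair relative to high-spin adds 27100 cm⁻¹, giving -14984 cm⁻¹.
E(LS) − E(HS) = -14984 − (-18704) = 3720 cm⁻¹.

3720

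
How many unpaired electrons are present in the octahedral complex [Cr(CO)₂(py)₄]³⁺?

Ligand charges: 2×(+0) from CO and 4×(+0) from py sum to +0; with overall charge +3, Cr is +3.
Cr is in group 6, so Cr³⁺ is d³ (6 − 3 = 3).
Configuration: t₂g³ eg⁰, giving 3 unpaired electrons.

3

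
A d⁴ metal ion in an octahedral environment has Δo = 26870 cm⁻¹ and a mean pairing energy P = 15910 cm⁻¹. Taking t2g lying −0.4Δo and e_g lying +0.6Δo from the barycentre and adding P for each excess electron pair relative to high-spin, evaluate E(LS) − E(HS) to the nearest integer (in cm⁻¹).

-10960

High-spin: t2g^3 e_g^1, CFSE = -0.6Δo = -16122 cm⁻¹.
For low-spin the configuration is t2g^4 e_g^0: orbital energy -1.6 × 26870 = -42992 cm⁻¹, and 1 additional pair relative to high-spin adds 15910 cm⁻¹, giving -27082 cm⁻¹.
The difference is -27082 − (-16122) = -10960 cm⁻¹, so low-spin lies lower.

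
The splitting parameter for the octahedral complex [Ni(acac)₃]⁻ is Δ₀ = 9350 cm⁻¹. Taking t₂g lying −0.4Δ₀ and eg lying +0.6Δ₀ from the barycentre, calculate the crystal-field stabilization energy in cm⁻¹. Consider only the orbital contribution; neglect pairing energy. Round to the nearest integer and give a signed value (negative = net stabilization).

-11220

Each acac⁻ contributes -1; 3 × (-1) = -3. With overall charge -1, Ni is in the +2 oxidation state.
Group 10 minus oxidation state +2 gives a d⁸ configuration for Ni²⁺.
The d⁸ electrons fill as t₂g⁶ eg².
The orbital stabilization is -1.2Δ₀ = -1.2 × 9350 = -11220 cm⁻¹.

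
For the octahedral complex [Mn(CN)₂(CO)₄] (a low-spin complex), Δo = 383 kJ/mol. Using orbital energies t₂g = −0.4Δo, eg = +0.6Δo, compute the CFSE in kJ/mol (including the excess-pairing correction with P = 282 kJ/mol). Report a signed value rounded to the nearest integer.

-202

Ligand charges: 2×(-1) from CN⁻ and 4×(+0) from CO sum to -2; with overall charge +0, Mn is +2.
Mn is in group 7, so Mn²⁺ is d⁵ (7 − 2 = 5).
The d⁵ electrons fill as t₂g⁵ eg⁰.
Orbital CFSE = 5(-0.4) + 0(0.6) = -2.0Δo = -2.0 × 383 = -766 kJ/mol.
High-spin d⁵ would be t₂g³ eg² with 0 pairs; low-spin has 2, so 2 excess pairs cost +2P = +564 kJ/mol.
Net CFSE = -766 + 564 = -202 kJ/mol.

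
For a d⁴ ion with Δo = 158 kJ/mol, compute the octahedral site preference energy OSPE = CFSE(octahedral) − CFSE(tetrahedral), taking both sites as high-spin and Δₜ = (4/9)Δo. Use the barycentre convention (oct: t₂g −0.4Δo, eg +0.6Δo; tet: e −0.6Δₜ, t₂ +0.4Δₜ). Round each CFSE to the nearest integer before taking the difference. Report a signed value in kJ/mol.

Octahedral high-spin t₂g³ eg¹: CFSE = -0.6 × 158 = -95 kJ/mol.
Tetrahedral e² t₂² gives -0.4Δₜ = -0.4 × (4/9) × 158 = -28 kJ/mol.
OSPE = CFSE(oct) − CFSE(tet) = -95 − (-28) = -67 kJ/mol.

-67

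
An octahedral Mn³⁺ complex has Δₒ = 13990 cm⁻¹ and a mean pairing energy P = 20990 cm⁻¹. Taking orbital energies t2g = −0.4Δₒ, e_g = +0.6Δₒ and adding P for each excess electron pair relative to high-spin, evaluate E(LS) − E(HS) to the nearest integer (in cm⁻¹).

7000

Group 7 minus oxidation state +3 gives a d⁴ configuration for Mn³⁺.
High-spin d⁴ fills as t2g^3 e_g^1 with CFSE 3(−0.4) + 1(+0.6) = -0.6Δₒ = -8394 cm⁻¹.
For low-spin the configuration is t2g^4 e_g^0: orbital energy -1.6 × 13990 = -22384 cm⁻¹, and 1 additional pair relative to high-spin adds 20990 cm⁻¹, giving -1394 cm⁻¹.
Thus E(LS) − E(HS) = 7000 cm⁻¹.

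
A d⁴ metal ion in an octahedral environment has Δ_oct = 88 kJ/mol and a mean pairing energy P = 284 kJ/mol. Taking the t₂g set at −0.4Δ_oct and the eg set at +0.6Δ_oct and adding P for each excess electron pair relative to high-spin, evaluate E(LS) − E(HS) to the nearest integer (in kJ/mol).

196

In the high-spin limit (t₂g³ eg¹) the orbital term is -0.6Δ_oct = -53 kJ/mol, with no excess pairing.
For low-spin the configuration is t₂g⁴ eg⁰: orbital energy -1.6 × 88 = -141 kJ/mol, and 1 additional pair relative to high-spin adds 284 kJ/mol, giving 143 kJ/mol.
The difference is 143 − (-53) = 196 kJ/mol, so high-spin lies lower.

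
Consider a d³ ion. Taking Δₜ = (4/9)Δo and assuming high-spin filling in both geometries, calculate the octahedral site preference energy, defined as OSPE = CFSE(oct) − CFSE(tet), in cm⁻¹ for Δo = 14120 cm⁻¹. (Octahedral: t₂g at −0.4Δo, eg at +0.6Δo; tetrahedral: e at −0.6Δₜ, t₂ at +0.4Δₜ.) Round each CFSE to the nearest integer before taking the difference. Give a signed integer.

-11924

In an octahedral site d³ (HS) is t2g^3 e_g^0, giving CFSE(oct) = -1.2Δo = -16944 cm⁻¹.
Tetrahedral: e^2 t2^1, CFSE = 2(−0.6) + 1(+0.4) = -0.8Δₜ = -0.8 × (4/9) × 14120 = -5020 cm⁻¹.
Subtracting, OSPE = -16944 − (-5020) = -11924 cm⁻¹.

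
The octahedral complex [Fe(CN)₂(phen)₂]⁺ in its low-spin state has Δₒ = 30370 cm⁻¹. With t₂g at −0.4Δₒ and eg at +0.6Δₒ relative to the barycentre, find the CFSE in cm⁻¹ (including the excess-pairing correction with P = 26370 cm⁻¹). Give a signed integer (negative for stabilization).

-8000

Ligand charges: 2×(-1) from CN⁻ and 2×(+0) from phen sum to -2; with overall charge +1, Fe is +3.
Fe sits in group 8; removing 3 electrons leaves Fe³⁺ with 8 − 3 = 5 d electrons.
The d⁵ electrons fill as t₂g⁵ eg⁰.
The orbital stabilization is -2.0Δₒ = -2.0 × 30370 = -60740 cm⁻¹.
Relative to high-spin t₂g³ eg² (0 paired), the low-spin configuration has 2 additional pairs, contributing +2 × 26370 = +52740 cm⁻¹.
Combining: -60740 + 52740 = -8000 cm⁻¹.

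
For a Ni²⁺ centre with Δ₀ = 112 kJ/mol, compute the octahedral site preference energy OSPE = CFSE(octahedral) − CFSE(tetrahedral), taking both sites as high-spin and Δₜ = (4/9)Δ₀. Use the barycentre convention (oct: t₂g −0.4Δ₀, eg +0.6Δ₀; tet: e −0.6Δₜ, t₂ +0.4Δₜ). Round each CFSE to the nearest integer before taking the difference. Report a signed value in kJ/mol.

-94

Group 10 minus oxidation state +2 gives a d⁸ configuration for Ni²⁺.
In an octahedral site d⁸ (HS) is t2g^6 e_g^2, giving CFSE(oct) = -1.2Δ₀ = -134 kJ/mol.
Tetrahedral e^4 t2^4 gives -0.8Δₜ = -0.8 × (4/9) × 112 = -40 kJ/mol.
OSPE = -134 − (-40) = -94 kJ/mol.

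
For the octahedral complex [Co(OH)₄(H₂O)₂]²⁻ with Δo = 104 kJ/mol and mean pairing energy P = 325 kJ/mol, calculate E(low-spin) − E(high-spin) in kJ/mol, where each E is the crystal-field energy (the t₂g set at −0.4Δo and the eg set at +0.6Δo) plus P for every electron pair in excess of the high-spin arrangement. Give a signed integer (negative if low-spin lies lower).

221

Ligand charges: 4×(-1) from OH⁻ and 2×(+0) from H₂O sum to -4; with overall charge -2, Co is +2.
Co is in group 9, so Co²⁺ is d⁷ (9 − 2 = 7).
High-spin: t₂g⁵ eg², CFSE = -0.8Δo = -83 kJ/mol.
Low-spin t₂g⁶ eg¹ gives -1.8Δo = -187 kJ/mol, but forming 1 extra pair costs 1P = 325 kJ/mol, so E(LS) = -187 + 325 = 138 kJ/mol.
Thus E(LS) − E(HS) = 221 kJ/mol.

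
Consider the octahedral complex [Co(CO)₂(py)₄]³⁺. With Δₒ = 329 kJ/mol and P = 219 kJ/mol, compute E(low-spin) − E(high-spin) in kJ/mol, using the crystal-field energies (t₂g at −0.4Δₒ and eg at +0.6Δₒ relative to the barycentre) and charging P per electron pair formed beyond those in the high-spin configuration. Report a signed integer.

-220

Ligand charges: 2×(+0) from CO and 4×(+0) from py sum to +0; with overall charge +3, Co is +3.
Co sits in group 9; removing 3 electrons leaves Co³⁺ with 9 − 3 = 6 d electrons.
High-spin d⁶ fills as t₂g⁴ eg² with CFSE 4(−0.4) + 2(+0.6) = -0.4Δₒ = -132 kJ/mol.
Low-spin: t₂g⁶ eg⁰, orbital CFSE = -2.4Δₒ = -790 kJ/mol; plus 2 excess pairs × P = +438 kJ/mol; total -352 kJ/mol.
E(LS) − E(HS) = -352 − (-132) = -220 kJ/mol.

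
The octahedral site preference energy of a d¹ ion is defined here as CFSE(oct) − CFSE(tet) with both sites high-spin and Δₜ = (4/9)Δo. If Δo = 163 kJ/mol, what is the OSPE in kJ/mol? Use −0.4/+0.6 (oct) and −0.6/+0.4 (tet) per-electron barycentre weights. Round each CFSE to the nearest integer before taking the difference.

-22

Octahedral high-spin t2g^1 e_g^0: CFSE = -0.4 × 163 = -65 kJ/mol.
In a tetrahedral site the filling is e^1 t2^0: CFSE(tet) = -0.6Δₜ = -0.6 × (4/9)(163) = -43 kJ/mol.
Subtracting, OSPE = -65 − (-43) = -22 kJ/mol.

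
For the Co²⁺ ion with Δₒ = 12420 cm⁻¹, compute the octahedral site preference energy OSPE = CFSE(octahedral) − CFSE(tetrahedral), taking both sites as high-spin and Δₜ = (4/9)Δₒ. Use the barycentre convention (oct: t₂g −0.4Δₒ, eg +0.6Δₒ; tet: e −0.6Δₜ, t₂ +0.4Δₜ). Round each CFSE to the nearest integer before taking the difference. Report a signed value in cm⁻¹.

Co sits in group 9; removing 2 electrons leaves Co²⁺ with 9 − 2 = 7 d electrons.
Octahedral (high-spin): t₂g⁵ eg², CFSE = 5(−0.4) + 2(+0.6) = -0.8Δₒ = -0.8 × 12420 = -9936 cm⁻¹.
In a tetrahedral site the filling is e⁴ t₂³: CFSE(tet) = -1.2Δₜ = -1.2 × (4/9)(12420) = -6624 cm⁻¹.
OSPE = -9936 − (-6624) = -3312 cm⁻¹.

-3312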